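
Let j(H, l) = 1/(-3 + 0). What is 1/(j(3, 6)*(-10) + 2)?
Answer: 3/16 ≈ 0.18750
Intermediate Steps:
j(H, l) = -⅓ (j(H, l) = 1/(-3) = -⅓)
1/(j(3, 6)*(-10) + 2) = 1/(-⅓*(-10) + 2) = 1/(10/3 + 2) = 1/(16/3) = 3/16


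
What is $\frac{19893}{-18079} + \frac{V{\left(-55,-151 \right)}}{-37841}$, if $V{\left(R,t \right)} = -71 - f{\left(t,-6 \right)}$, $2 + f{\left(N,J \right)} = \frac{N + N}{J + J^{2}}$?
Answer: $- \frac{11275583359}{10261911585} \approx -1.0988$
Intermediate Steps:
$f{\left(N,J \right)} = -2 + \frac{2 N}{J + J^{2}}$ ($f{\left(N,J \right)} = -2 + \frac{N + N}{J + J^{2}} = -2 + \frac{2 N}{J + J^{2}}$)
$V{\left(R,t \right)} = -69 - \frac{t}{15}$ ($V{\left(R,t \right)} = -71 - \frac{2 \left(t - -6 - \left(-6\right)^{2}\right)}{\left(-6\right) \left(1 - 6\right)} = -71 - 2 \left(- \frac{1}{6}\right) \frac{1}{-5} \left(t + 6 - 36\right) = -71 - 2 \left(- \frac{1}{6}\right) \left(- \frac{1}{5}\right) \left(t + 6 - 36\right) = -71 - 2 \left(- \frac{1}{6}\right) \left(- \frac{1}{5}\right) \left(-30 + t\right) = -71 - \left(-2 + \frac{t}{15}\right) = -69 - \frac{t}{15}$)
$\frac{19893}{-18079} + \frac{V{\left(-55,-151 \right)}}{-37841} = \frac{19893}{-18079} + \frac{-69 - - \frac{151}{15}}{-37841} = 19893 \left(- \frac{1}{18079}\right) + \left(-69 + \frac{151}{15}\right) \left(- \frac{1}{37841}\right) = - \frac{19893}{18079} - - \frac{884}{567615} = - \frac{19893}{18079} + \frac{884}{567615} = - \frac{11275583359}{10261911585}$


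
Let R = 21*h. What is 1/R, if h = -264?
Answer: -1/5544 ≈ -0.00018038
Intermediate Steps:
R = -5544 (R = 21*(-264) = -5544)
1/R = 1/(-5544) = -1/5544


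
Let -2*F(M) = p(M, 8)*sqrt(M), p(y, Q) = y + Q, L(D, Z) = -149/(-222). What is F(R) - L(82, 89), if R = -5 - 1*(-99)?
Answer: -149/222 - 51*sqrt(94) ≈ -495.13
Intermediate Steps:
L(D, Z) = 149/222 (L(D, Z) = -149*(-1/222) = 149/222)
R = 94 (R = -5 + 99 = 94)
p(y, Q) = Q + y
F(M) = -sqrt(M)*(8 + M)/2 (F(M) = -(8 + M)*sqrt(M)/2 = -sqrt(M)*(8 + M)/2)
F(R) - L(82, 89) = sqrt(94)*(-8 - 1*94)/2 - 1*149/222 = sqrt(94)*(-8 - 94)/2 - 149/222 = (1/2)*sqrt(94)*(-102) - 149/222 = -51*sqrt(94) - 149/222 = -149/222 - 51*sqrt(94)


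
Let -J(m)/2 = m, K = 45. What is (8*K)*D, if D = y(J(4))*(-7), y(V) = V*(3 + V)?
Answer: -100800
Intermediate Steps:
J(m) = -2*m
D = -280 (D = ((-2*4)*(3 - 2*4))*(-7) = -8*(3 - 8)*(-7) = -8*(-5)*(-7) = 40*(-7) = -280)
(8*K)*D = (8*45)*(-280) = 360*(-280) = -100800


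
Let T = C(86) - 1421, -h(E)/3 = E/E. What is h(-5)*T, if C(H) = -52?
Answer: 4419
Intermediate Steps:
h(E) = -3 (h(E) = -3*E/E = -3*1 = -3)
T = -1473 (T = -52 - 1421 = -1473)
h(-5)*T = -3*(-1473) = 4419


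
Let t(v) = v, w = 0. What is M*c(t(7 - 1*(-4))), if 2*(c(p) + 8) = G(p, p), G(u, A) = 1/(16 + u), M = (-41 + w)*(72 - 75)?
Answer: -17671/18 ≈ -981.72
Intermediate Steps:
M = 123 (M = (-41 + 0)*(72 - 75) = -41*(-3) = 123)
c(p) = -8 + 1/(2*(16 + p))
M*c(t(7 - 1*(-4))) = 123*((-255 - 16*(7 - 1*(-4)))/(2*(16 + (7 - 1*(-4))))) = 123*((-255 - 16*(7 + 4))/(2*(16 + (7 + 4)))) = 123*((-255 - 16*11)/(2*(16 + 11))) = 123*((½)*(-255 - 176)/27) = 123*((½)*(1/27)*(-431)) = 123*(-431/54) = -17671/18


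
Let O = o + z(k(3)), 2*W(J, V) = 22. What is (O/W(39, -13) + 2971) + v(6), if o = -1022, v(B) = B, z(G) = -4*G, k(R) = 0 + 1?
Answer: 31721/11 ≈ 2883.7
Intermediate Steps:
W(J, V) = 11 (W(J, V) = (1/2)*22 = 11)
k(R) = 1
O = -1026 (O = -1022 - 4*1 = -1022 - 4 = -1026)
(O/W(39, -13) + 2971) + v(6) = (-1026/11 + 2971) + 6 = 31655/11 + 6 = 31721/11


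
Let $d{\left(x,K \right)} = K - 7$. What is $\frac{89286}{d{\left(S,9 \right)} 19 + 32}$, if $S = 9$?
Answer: $\frac{44643}{35} \approx 1275.5$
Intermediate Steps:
$d{\left(x,K \right)} = -7 + K$ ($d{\left(x,K \right)} = K - 7 = -7 + K$)
$\frac{89286}{d{\left(S,9 \right)} 19 + 32} = \frac{89286}{\left(-7 + 9\right) 19 + 32} = \frac{89286}{2 \cdot 19 + 32} = \frac{89286}{38 + 32} = \frac{89286}{70} = 89286 \cdot \frac{1}{70} = \frac{44643}{35}$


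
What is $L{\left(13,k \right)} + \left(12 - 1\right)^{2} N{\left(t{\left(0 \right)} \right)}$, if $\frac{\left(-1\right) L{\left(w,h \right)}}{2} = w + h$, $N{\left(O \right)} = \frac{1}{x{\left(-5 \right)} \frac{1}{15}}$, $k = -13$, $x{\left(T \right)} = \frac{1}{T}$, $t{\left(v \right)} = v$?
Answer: $-9075$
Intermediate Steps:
$N{\left(O \right)} = -75$ ($N{\left(O \right)} = \frac{1}{\frac{1}{-5} \cdot \frac{1}{15}} = \frac{1}{\left(- \frac{1}{5}\right) \frac{1}{15}} = \frac{1}{- \frac{1}{75}} = -75$)
$L{\left(w,h \right)} = - 2 h - 2 w$ ($L{\left(w,h \right)} = - 2 \left(w + h\right) = - 2 \left(h + w\right) = - 2 h - 2 w$)
$L{\left(13,k \right)} + \left(12 - 1\right)^{2} N{\left(t{\left(0 \right)} \right)} = \left(\left(-2\right) \left(-13\right) - 26\right) + \left(12 - 1\right)^{2} \left(-75\right) = \left(26 - 26\right) + 11^{2} \left(-75\right) = 0 + 121 \left(-75\right) = 0 - 9075 = -9075$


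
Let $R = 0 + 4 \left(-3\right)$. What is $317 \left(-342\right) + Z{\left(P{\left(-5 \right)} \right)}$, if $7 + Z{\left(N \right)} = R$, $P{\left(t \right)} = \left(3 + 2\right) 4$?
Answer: $-108433$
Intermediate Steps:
$P{\left(t \right)} = 20$ ($P{\left(t \right)} = 5 \cdot 4 = 20$)
$R = -12$ ($R = 0 - 12 = -12$)
$Z{\left(N \right)} = -19$ ($Z{\left(N \right)} = -7 - 12 = -19$)
$317 \left(-342\right) + Z{\left(P{\left(-5 \right)} \right)} = 317 \left(-342\right) - 19 = -108414 - 19 = -108433$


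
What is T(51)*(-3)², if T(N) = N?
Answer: 459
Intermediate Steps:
T(51)*(-3)² = 51*(-3)² = 51*9 = 459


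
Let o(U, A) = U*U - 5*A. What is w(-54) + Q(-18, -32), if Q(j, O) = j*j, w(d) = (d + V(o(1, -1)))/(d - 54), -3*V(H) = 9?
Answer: 11683/36 ≈ 324.53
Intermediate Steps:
o(U, A) = U² - 5*A
V(H) = -3 (V(H) = -⅓*9 = -3)
w(d) = (-3 + d)/(-54 + d) (w(d) = (d - 3)/(d - 54) = (-3 + d)/(-54 + d))
Q(j, O) = j²
w(-54) + Q(-18, -32) = (-3 - 54)/(-54 - 54) + (-18)² = -57/(-108) + 324 = -1/108*(-57) + 324 = 19/36 + 324 = 11683/36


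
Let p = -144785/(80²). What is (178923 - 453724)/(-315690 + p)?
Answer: 351745280/404112157 ≈ 0.87041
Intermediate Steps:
p = -28957/1280 (p = -144785/6400 = -144785*1/6400 = -28957/1280 ≈ -22.623)
(178923 - 453724)/(-315690 + p) = (178923 - 453724)/(-315690 - 28957/1280) = -274801/(-404112157/1280) = -274801*(-1280/404112157) = 351745280/404112157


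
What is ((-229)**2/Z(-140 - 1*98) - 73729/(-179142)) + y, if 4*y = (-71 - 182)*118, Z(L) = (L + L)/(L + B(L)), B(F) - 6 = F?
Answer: 944742952613/21317898 ≈ 44317.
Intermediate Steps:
B(F) = 6 + F
Z(L) = 2*L/(6 + 2*L) (Z(L) = (L + L)/(L + (6 + L)) = (2*L)/(6 + 2*L) = 2*L/(6 + 2*L))
y = -14927/2 (y = ((-71 - 182)*118)/4 = (-253*118)/4 = (1/4)*(-29854) = -14927/2 ≈ -7463.5)
((-229)**2/Z(-140 - 1*98) - 73729/(-179142)) + y = ((-229)**2/(((-140 - 1*98)/(3 + (-140 - 1*98)))) - 73729/(-179142)) - 14927/2 = (52441/(((-140 - 98)/(3 + (-140 - 98)))) - 73729*(-1/179142)) - 14927/2 = (52441/((-238/(3 - 238))) + 73729/179142) - 14927/2 = (52441/((-238/(-235))) + 73729/179142) - 14927/2 = (52441/((-238*(-1/235))) + 73729/179142) - 14927/2 = (52441/(238/235) + 73729/179142) - 14927/2 = (52441*(235/238) + 73729/179142) - 14927/2 = (12323635/238 + 73729/179142) - 14927/2 = 551924542168/10658949 - 14927/2 = 944742952613/21317898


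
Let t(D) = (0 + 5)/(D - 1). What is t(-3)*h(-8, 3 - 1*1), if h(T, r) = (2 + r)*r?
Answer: -10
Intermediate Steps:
t(D) = 5/(-1 + D)
h(T, r) = r*(2 + r)
t(-3)*h(-8, 3 - 1*1) = (5/(-1 - 3))*((3 - 1*1)*(2 + (3 - 1*1))) = (5/(-4))*((3 - 1)*(2 + (3 - 1))) = (5*(-¼))*(2*(2 + 2)) = -5*4/2 = -5/4*8 = -10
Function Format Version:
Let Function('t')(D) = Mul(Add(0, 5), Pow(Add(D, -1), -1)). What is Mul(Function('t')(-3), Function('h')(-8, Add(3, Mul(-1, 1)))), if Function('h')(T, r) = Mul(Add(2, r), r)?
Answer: -10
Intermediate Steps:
Function('t')(D) = Mul(5, Pow(Add(-1, D), -1))
Function('h')(T, r) = Mul(r, Add(2, r))
Mul(Function('t')(-3), Function('h')(-8, Add(3, Mul(-1, 1)))) = Mul(Mul(5, Pow(Add(-1, -3), -1)), Mul(Add(3, Mul(-1, 1)), Add(2, Add(3, Mul(-1, 1))))) = Mul(Mul(5, Pow(-4, -1)), Mul(Add(3, -1), Add(2, Add(3, -1)))) = Mul(Mul(5, Rational(-1, 4)), Mul(2, Add(2, 2))) = Mul(Rational(-5, 4), Mul(2, 4)) = Mul(Rational(-5, 4), 8) = -10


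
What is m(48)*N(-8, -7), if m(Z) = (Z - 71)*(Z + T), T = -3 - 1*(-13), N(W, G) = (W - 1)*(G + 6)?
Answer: -12006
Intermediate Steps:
N(W, G) = (-1 + W)*(6 + G)
T = 10 (T = -3 + 13 = 10)
m(Z) = (-71 + Z)*(10 + Z) (m(Z) = (Z - 71)*(Z + 10) = (-71 + Z)*(10 + Z))
m(48)*N(-8, -7) = (-710 + 48² - 61*48)*(-6 - 1*(-7) + 6*(-8) - 7*(-8)) = (-710 + 2304 - 2928)*(-6 + 7 - 48 + 56) = -1334*9 = -12006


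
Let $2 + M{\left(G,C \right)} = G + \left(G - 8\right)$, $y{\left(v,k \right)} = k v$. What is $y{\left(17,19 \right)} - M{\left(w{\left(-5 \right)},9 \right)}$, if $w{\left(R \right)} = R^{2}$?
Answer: $283$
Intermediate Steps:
$M{\left(G,C \right)} = -10 + 2 G$ ($M{\left(G,C \right)} = -2 + \left(G + \left(G - 8\right)\right) = -2 + \left(G + \left(-8 + G\right)\right) = -2 + \left(-8 + 2 G\right) = -10 + 2 G$)
$y{\left(17,19 \right)} - M{\left(w{\left(-5 \right)},9 \right)} = 19 \cdot 17 - \left(-10 + 2 \left(-5\right)^{2}\right) = 323 - \left(-10 + 2 \cdot 25\right) = 323 - \left(-10 + 50\right) = 323 - 40 = 283$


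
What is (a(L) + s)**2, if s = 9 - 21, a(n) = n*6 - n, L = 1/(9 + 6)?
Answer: 1225/9 ≈ 136.11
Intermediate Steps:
L = 1/15 ≈ 0.066667
a(n) = 5*n (a(n) = 6*n - n = 5*n)
s = -12
(a(L) + s)**2 = (5*(1/15) - 12)**2 = (1/3 - 12)**2 = (-35/3)**2 = 1225/9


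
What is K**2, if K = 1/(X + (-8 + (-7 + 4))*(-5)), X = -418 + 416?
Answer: 1/2809 ≈ 0.00035600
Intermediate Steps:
X = -2
K = 1/53 (K = 1/(-2 + (-8 + (-7 + 4))*(-5)) = 1/(-2 + (-8 - 3)*(-5)) = 1/(-2 - 11*(-5)) = 1/(-2 + 55) = 1/53 ≈ 0.018868)
K**2 = (1/53)**2 = 1/2809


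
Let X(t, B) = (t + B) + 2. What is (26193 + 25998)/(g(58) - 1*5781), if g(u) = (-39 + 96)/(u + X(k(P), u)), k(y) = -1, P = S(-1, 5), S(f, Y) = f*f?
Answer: -2035449/225440 ≈ -9.0288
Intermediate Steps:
S(f, Y) = f²
P = 1 (P = (-1)² = 1)
X(t, B) = 2 + B + t (X(t, B) = (B + t) + 2 = 2 + B + t)
g(u) = 57/(1 + 2*u) (g(u) = (-39 + 96)/(u + (2 + u - 1)) = 57/(u + (1 + u)) = 57/(1 + 2*u))
(26193 + 25998)/(g(58) - 1*5781) = (26193 + 25998)/(57/(1 + 2*58) - 1*5781) = 52191/(57/(1 + 116) - 5781) = 52191/(57/117 - 5781) = 52191/(57*(1/117) - 5781) = 52191/(19/39 - 5781) = 52191/(-225440/39) = 52191*(-39/225440) = -2035449/225440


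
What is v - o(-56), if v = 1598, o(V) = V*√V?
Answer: 1598 + 112*I*√14 ≈ 1598.0 + 419.07*I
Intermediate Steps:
o(V) = V^(3/2)
v - o(-56) = 1598 - (-56)^(3/2) = 1598 - (-112)*I*√14 = 1598 + 112*I*√14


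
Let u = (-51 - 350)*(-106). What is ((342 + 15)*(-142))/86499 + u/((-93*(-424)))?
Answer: 251237/510756 ≈ 0.49189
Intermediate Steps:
u = 42506 (u = -401*(-106) = 42506)
((342 + 15)*(-142))/86499 + u/((-93*(-424))) = ((342 + 15)*(-142))/86499 + 42506/((-93*(-424))) = (357*(-142))*(1/86499) + 42506/39432 = -50694*1/86499 + 42506*(1/39432) = -2414/4119 + 401/372 = 251237/510756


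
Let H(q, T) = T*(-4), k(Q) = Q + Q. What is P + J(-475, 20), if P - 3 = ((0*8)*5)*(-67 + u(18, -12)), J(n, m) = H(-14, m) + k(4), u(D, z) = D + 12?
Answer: -69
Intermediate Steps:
u(D, z) = 12 + D
k(Q) = 2*Q
H(q, T) = -4*T
J(n, m) = 8 - 4*m (J(n, m) = -4*m + 2*4 = -4*m + 8 = 8 - 4*m)
P = 3 (P = 3 + ((0*8)*5)*(-67 + (12 + 18)) = 3 + (0*5)*(-67 + 30) = 3 + 0*(-37) = 3 + 0 = 3)
P + J(-475, 20) = 3 + (8 - 4*20) = 3 + (8 - 80) = 3 - 72 = -69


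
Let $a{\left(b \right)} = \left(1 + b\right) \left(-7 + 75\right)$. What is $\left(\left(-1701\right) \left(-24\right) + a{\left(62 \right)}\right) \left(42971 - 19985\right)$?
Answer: $1036852488$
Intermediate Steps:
$a{\left(b \right)} = 68 + 68 b$ ($a{\left(b \right)} = \left(1 + b\right) 68 = 68 + 68 b$)
$\left(\left(-1701\right) \left(-24\right) + a{\left(62 \right)}\right) \left(42971 - 19985\right) = \left(\left(-1701\right) \left(-24\right) + \left(68 + 68 \cdot 62\right)\right) \left(42971 - 19985\right) = \left(40824 + \left(68 + 4216\right)\right) 22986 = \left(40824 + 4284\right) 22986 = 45108 \cdot 22986 = 1036852488$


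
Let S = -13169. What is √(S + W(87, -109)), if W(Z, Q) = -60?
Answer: I*√13229 ≈ 115.02*I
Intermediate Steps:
√(S + W(87, -109)) = √(-13169 - 60) = √(-13229) = I*√13229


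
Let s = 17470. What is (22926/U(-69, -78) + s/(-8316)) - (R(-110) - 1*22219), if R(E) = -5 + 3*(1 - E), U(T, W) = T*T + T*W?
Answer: 14654774039/669438 ≈ 21891.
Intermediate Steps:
U(T, W) = T² + T*W
R(E) = -2 - 3*E (R(E) = -5 + (3 - 3*E) = -2 - 3*E)
(22926/U(-69, -78) + s/(-8316)) - (R(-110) - 1*22219) = (22926/((-69*(-69 - 78))) + 17470/(-8316)) - ((-2 - 3*(-110)) - 1*22219) = (22926/((-69*(-147))) + 17470*(-1/8316)) - ((-2 + 330) - 22219) = (22926/10143 - 8735/4158) - (328 - 22219) = (22926*(1/10143) - 8735/4158) - 1*(-21891) = (7642/3381 - 8735/4158) + 21891 = 106781/669438 + 21891 = 14654774039/669438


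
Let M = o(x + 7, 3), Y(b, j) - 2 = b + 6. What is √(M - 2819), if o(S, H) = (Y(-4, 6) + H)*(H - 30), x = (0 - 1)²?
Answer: 8*I*√47 ≈ 54.845*I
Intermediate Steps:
x = 1 (x = (-1)² = 1)
Y(b, j) = 8 + b (Y(b, j) = 2 + (b + 6) = 2 + (6 + b) = 8 + b)
o(S, H) = (-30 + H)*(4 + H) (o(S, H) = ((8 - 4) + H)*(H - 30) = (4 + H)*(-30 + H) = (-30 + H)*(4 + H))
M = -189 (M = -120 + 3² - 26*3 = -120 + 9 - 78 = -189)
√(M - 2819) = √(-189 - 2819) = √(-3008) = 8*I*√47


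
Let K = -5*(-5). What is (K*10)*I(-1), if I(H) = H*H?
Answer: 250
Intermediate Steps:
K = 25
I(H) = H²
(K*10)*I(-1) = (25*10)*(-1)² = 250*1 = 250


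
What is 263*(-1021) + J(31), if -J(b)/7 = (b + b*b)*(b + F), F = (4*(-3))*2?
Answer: -317131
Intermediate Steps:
F = -24 (F = -12*2 = -24)
J(b) = -7*(-24 + b)*(b + b²) (J(b) = -7*(b + b*b)*(b - 24) = -7*(b + b²)*(-24 + b) = -7*(-24 + b)*(b + b²))
263*(-1021) + J(31) = 263*(-1021) + 7*31*(24 - 1*31² + 23*31) = -268523 + 7*31*(24 - 1*961 + 713) = -268523 + 7*31*(24 - 961 + 713) = -268523 + 7*31*(-224) = -268523 - 48608 = -317131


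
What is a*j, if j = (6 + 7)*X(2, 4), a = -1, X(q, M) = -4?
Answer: 52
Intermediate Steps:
j = -52 (j = (6 + 7)*(-4) = 13*(-4) = -52)
a*j = -1*(-52) = 52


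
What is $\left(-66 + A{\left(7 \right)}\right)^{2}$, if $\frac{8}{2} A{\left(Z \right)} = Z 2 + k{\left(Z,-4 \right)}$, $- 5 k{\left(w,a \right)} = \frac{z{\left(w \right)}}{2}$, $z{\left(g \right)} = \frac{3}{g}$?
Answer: $\frac{306355009}{78400} \approx 3907.6$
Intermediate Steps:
$k{\left(w,a \right)} = - \frac{3}{10 w}$ ($k{\left(w,a \right)} = - \frac{\frac{3}{w} \frac{1}{2}}{5} = - \frac{\frac{3}{2} \frac{1}{w}}{5} = - \frac{3}{10 w}$)
$A{\left(Z \right)} = \frac{Z}{2} - \frac{3}{40 Z}$ ($A{\left(Z \right)} = \frac{Z 2 - \frac{3}{10 Z}}{4} = \frac{2 Z - \frac{3}{10 Z}}{4} = \frac{Z}{2} - \frac{3}{40 Z}$)
$\left(-66 + A{\left(7 \right)}\right)^{2} = \left(-66 + \left(\frac{1}{2} \cdot 7 - \frac{3}{40 \cdot 7}\right)\right)^{2} = \left(-66 + \left(\frac{7}{2} - \frac{3}{280}\right)\right)^{2} = \left(-66 + \frac{977}{280}\right)^{2} = \left(- \frac{17503}{280}\right)^{2} = \frac{306355009}{78400}$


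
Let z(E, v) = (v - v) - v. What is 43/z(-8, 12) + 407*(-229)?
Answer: -1118479/12 ≈ -93207.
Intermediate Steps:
z(E, v) = -v (z(E, v) = 0 - v = -v)
43/z(-8, 12) + 407*(-229) = 43/((-1*12)) + 407*(-229) = 43/(-12) - 93203 = 43*(-1/12) - 93203 = -43/12 - 93203 = -1118479/12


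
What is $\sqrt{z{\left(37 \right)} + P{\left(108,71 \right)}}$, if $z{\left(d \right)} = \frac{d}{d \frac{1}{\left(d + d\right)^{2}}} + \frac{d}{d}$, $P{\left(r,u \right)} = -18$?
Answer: $\sqrt{5459} \approx 73.885$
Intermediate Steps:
$z{\left(d \right)} = 1 + 4 d^{2}$ ($z{\left(d \right)} = \frac{d}{d \frac{1}{\left(2 d\right)^{2}}} + 1 = \frac{d}{d \frac{1}{4 d^{2}}} + 1 = \frac{d}{\frac{1}{4} \frac{1}{d}} + 1 = d 4 d + 1 = 4 d^{2} + 1 = 1 + 4 d^{2}$)
$\sqrt{z{\left(37 \right)} + P{\left(108,71 \right)}} = \sqrt{\left(1 + 4 \cdot 37^{2}\right) - 18} = \sqrt{\left(1 + 4 \cdot 1369\right) - 18} = \sqrt{\left(1 + 5476\right) - 18} = \sqrt{5477 - 18} = \sqrt{5459}$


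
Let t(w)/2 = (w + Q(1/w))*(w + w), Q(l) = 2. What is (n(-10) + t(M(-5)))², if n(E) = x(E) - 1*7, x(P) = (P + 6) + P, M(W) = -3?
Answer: 81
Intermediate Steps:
x(P) = 6 + 2*P (x(P) = (6 + P) + P = 6 + 2*P)
t(w) = 4*w*(2 + w) (t(w) = 2*((w + 2)*(w + w)) = 2*((2 + w)*(2*w)) = 2*(2*w*(2 + w)) = 4*w*(2 + w))
n(E) = -1 + 2*E (n(E) = (6 + 2*E) - 1*7 = (6 + 2*E) - 7 = -1 + 2*E)
(n(-10) + t(M(-5)))² = ((-1 + 2*(-10)) + 4*(-3)*(2 - 3))² = ((-1 - 20) + 4*(-3)*(-1))² = (-21 + 12)² = (-9)² = 81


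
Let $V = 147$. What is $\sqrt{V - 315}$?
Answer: $2 i \sqrt{42} \approx 12.961 i$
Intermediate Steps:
$\sqrt{V - 315} = \sqrt{147 - 315} = \sqrt{-168} = 2 i \sqrt{42}$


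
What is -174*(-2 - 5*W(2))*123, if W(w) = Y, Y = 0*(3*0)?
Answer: 42804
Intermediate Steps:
Y = 0 (Y = 0*0 = 0)
W(w) = 0
-174*(-2 - 5*W(2))*123 = -174*(-2 - 5*0)*123 = -174*(-2 + 0)*123 = -174*(-2)*123 = 348*123 = 42804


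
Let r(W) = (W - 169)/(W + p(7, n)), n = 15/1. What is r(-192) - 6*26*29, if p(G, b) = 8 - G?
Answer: -863723/191 ≈ -4522.1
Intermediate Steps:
n = 15 (n = 15*1 = 15)
r(W) = (-169 + W)/(1 + W) (r(W) = (W - 169)/(W + (8 - 1*7)) = (-169 + W)/(W + (8 - 7)) = (-169 + W)/(W + 1) = (-169 + W)/(1 + W))
r(-192) - 6*26*29 = (-169 - 192)/(1 - 192) - 6*26*29 = -361/(-191) - 156*29 = -1/191*(-361) - 1*4524 = 361/191 - 4524 = -863723/191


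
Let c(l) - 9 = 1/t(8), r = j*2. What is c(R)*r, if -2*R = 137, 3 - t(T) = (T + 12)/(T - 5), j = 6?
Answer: 1152/11 ≈ 104.73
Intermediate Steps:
t(T) = 3 - (12 + T)/(-5 + T) (t(T) = 3 - (T + 12)/(T - 5) = 3 - (12 + T)/(-5 + T))
r = 12 (r = 6*2 = 12)
R = -137/2 (R = -½*137 = -137/2 ≈ -68.500)
c(l) = 96/11 (c(l) = 9 + 1/((-27 + 2*8)/(-5 + 8)) = 9 + 1/((-27 + 16)/3) = 9 + 1/((⅓)*(-11)) = 9 + 1/(-11/3) = 9 - 3/11 = 96/11)
c(R)*r = (96/11)*12 = 1152/11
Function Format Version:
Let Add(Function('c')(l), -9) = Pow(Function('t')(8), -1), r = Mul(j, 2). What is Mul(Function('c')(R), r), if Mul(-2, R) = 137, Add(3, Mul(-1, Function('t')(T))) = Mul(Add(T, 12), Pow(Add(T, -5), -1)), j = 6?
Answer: Rational(1152, 11) ≈ 104.73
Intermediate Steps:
Function('t')(T) = Add(3, Mul(-1, Pow(Add(-5, T), -1), Add(12, T))) (Function('t')(T) = Add(3, Mul(-1, Mul(Add(T, 12), Pow(Add(T, -5), -1)))) = Add(3, Mul(-1, Mul(Add(12, T), Pow(Add(-5, T), -1)))) = Add(3, Mul(-1, Mul(Pow(Add(-5, T), -1), Add(12, T)))) = Add(3, Mul(-1, Pow(Add(-5, T), -1), Add(12, T))))
r = 12 (r = Mul(6, 2) = 12)
R = Rational(-137, 2) (R = Mul(Rational(-1, 2), 137) = Rational(-137, 2) ≈ -68.500)
Function('c')(l) = Rational(96, 11) (Function('c')(l) = Add(9, Pow(Mul(Pow(Add(-5, 8), -1), Add(-27, Mul(2, 8))), -1)) = Add(9, Pow(Mul(Pow(3, -1), Add(-27, 16)), -1)) = Add(9, Pow(Mul(Rational(1, 3), -11), -1)) = Add(9, Pow(Rational(-11, 3), -1)) = Add(9, Rational(-3, 11)) = Rational(96, 11))
Mul(Function('c')(R), r) = Mul(Rational(96, 11), 12) = Rational(1152, 11)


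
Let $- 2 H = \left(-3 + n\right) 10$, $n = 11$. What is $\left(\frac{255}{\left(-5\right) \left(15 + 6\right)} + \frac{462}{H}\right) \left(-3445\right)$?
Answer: $\frac{1348373}{28} \approx 48156.0$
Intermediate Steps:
$H = -40$ ($H = - \frac{\left(-3 + 11\right) 10}{2} = - \frac{8 \cdot 10}{2} = \left(- \frac{1}{2}\right) 80 = -40$)
$\left(\frac{255}{\left(-5\right) \left(15 + 6\right)} + \frac{462}{H}\right) \left(-3445\right) = \left(\frac{255}{\left(-5\right) \left(15 + 6\right)} + \frac{462}{-40}\right) \left(-3445\right) = \left(\frac{255}{\left(-5\right) 21} + 462 \left(- \frac{1}{40}\right)\right) \left(-3445\right) = \left(\frac{255}{-105} - \frac{231}{20}\right) \left(-3445\right) = \left(255 \left(- \frac{1}{105}\right) - \frac{231}{20}\right) \left(-3445\right) = \left(- \frac{17}{7} - \frac{231}{20}\right) \left(-3445\right) = \left(- \frac{1957}{140}\right) \left(-3445\right) = \frac{1348373}{28}$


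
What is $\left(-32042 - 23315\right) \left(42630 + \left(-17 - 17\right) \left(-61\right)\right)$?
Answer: $-2474679328$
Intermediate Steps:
$\left(-32042 - 23315\right) \left(42630 + \left(-17 - 17\right) \left(-61\right)\right) = - 55357 \left(42630 - -2074\right) = - 55357 \left(42630 + 2074\right) = \left(-55357\right) 44704 = -2474679328$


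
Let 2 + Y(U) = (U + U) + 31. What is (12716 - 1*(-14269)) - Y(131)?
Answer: 26694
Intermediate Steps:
Y(U) = 29 + 2*U (Y(U) = -2 + ((U + U) + 31) = -2 + (2*U + 31) = -2 + (31 + 2*U) = 29 + 2*U)
(12716 - 1*(-14269)) - Y(131) = (12716 - 1*(-14269)) - (29 + 2*131) = (12716 + 14269) - (29 + 262) = 26985 - 1*291 = 26985 - 291 = 26694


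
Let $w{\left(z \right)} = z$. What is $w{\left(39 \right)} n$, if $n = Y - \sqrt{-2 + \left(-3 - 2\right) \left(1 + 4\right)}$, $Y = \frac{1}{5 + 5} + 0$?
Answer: $\frac{39}{10} - 117 i \sqrt{3} \approx 3.9 - 202.65 i$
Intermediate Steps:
$Y = \frac{1}{10}$ ($Y = \frac{1}{10} + 0 = \frac{1}{10} \approx 0.1$)
$n = \frac{1}{10} - 3 i \sqrt{3}$ ($n = \frac{1}{10} - \sqrt{-2 + \left(-3 - 2\right) \left(1 + 4\right)} = \frac{1}{10} - \sqrt{-2 - 25} = \frac{1}{10} - \sqrt{-27} = \frac{1}{10} - 3 i \sqrt{3} \approx 0.1 - 5.1962 i$)
$w{\left(39 \right)} n = 39 \left(\frac{1}{10} - 3 i \sqrt{3}\right) = \frac{39}{10} - 117 i \sqrt{3}$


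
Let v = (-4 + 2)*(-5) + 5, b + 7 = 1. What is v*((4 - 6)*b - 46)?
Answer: -510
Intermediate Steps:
b = -6 (b = -7 + 1 = -6)
v = 15 (v = -2*(-5) + 5 = 10 + 5 = 15)
v*((4 - 6)*b - 46) = 15*((4 - 6)*(-6) - 46) = 15*(-2*(-6) - 46) = 15*(12 - 46) = 15*(-34) = -510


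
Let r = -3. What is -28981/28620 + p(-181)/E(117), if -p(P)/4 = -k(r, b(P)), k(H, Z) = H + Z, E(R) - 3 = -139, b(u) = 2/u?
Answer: -81375587/88063740 ≈ -0.92405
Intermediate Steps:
E(R) = -136 (E(R) = 3 - 139 = -136)
p(P) = -12 + 8/P (p(P) = -(-4)*(-3 + 2/P) = -4*(3 - 2/P) = -12 + 8/P)
-28981/28620 + p(-181)/E(117) = -28981/28620 + (-12 + 8/(-181))/(-136) = -28981*1/28620 + (-12 + 8*(-1/181))*(-1/136) = -28981/28620 + (-12 - 8/181)*(-1/136) = -28981/28620 - 2180/181*(-1/136) = -28981/28620 + 545/6154 = -81375587/88063740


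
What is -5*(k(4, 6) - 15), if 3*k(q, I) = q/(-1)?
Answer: 245/3 ≈ 81.667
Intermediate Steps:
k(q, I) = -q/3 (k(q, I) = (q/(-1))/3 = (q*(-1))/3 = (-q)/3 = -q/3)
-5*(k(4, 6) - 15) = -5*(-1/3*4 - 15) = -5*(-4/3 - 15) = -5*(-49/3) = 245/3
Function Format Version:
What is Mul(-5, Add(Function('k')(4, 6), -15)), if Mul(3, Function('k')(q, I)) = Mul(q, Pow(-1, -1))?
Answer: Rational(245, 3) ≈ 81.667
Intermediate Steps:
Function('k')(q, I) = Mul(Rational(-1, 3), q) (Function('k')(q, I) = Mul(Rational(1, 3), Mul(q, Pow(-1, -1))) = Mul(Rational(1, 3), Mul(q, -1)) = Mul(Rational(1, 3), Mul(-1, q)) = Mul(Rational(-1, 3), q))
Mul(-5, Add(Function('k')(4, 6), -15)) = Mul(-5, Add(Mul(Rational(-1, 3), 4), -15)) = Mul(-5, Add(Rational(-4, 3), -15)) = Mul(-5, Rational(-49, 3)) = Rational(245, 3)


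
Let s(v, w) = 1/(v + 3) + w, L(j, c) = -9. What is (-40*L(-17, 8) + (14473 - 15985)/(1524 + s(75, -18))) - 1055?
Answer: -81758891/117469 ≈ -696.00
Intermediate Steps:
s(v, w) = w + 1/(3 + v) (s(v, w) = 1/(3 + v) + w = w + 1/(3 + v))
(-40*L(-17, 8) + (14473 - 15985)/(1524 + s(75, -18))) - 1055 = (-40*(-9) + (14473 - 15985)/(1524 + (1 + 3*(-18) + 75*(-18))/(3 + 75))) - 1055 = (360 - 1512/(1524 + (1 - 54 - 1350)/78)) - 1055 = (360 - 1512/(1524 + (1/78)*(-1403))) - 1055 = (360 - 1512/(1524 - 1403/78)) - 1055 = (360 - 1512/117469/78) - 1055 = (360 - 1512*78/117469) - 1055 = (360 - 117936/117469) - 1055 = 42170904/117469 - 1055 = -81758891/117469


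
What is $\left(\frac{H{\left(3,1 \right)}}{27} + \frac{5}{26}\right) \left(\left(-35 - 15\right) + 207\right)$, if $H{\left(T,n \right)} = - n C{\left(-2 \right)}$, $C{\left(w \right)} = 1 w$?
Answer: $\frac{29359}{702} \approx 41.822$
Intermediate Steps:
$C{\left(w \right)} = w$
$H{\left(T,n \right)} = 2 n$ ($H{\left(T,n \right)} = - n \left(-2\right) = 2 n$)
$\left(\frac{H{\left(3,1 \right)}}{27} + \frac{5}{26}\right) \left(\left(-35 - 15\right) + 207\right) = \left(\frac{2 \cdot 1}{27} + \frac{5}{26}\right) \left(\left(-35 - 15\right) + 207\right) = \left(2 \cdot \frac{1}{27} + 5 \cdot \frac{1}{26}\right) \left(-50 + 207\right) = \left(\frac{2}{27} + \frac{5}{26}\right) 157 = \frac{187}{702} \cdot 157 = \frac{29359}{702}$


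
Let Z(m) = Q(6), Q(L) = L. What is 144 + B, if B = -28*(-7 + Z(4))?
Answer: 172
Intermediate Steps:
Z(m) = 6
B = 28 (B = -28*(-7 + 6) = -28*(-1) = 28)
144 + B = 144 + 28 = 172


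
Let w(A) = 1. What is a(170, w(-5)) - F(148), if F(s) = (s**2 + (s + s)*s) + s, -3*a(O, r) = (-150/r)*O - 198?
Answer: -57294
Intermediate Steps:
a(O, r) = 66 + 50*O/r (a(O, r) = -((-150/r)*O - 198)/3 = -(-150*O/r - 198)/3 = -(-198 - 150*O/r)/3 = 66 + 50*O/r)
F(s) = s + 3*s**2 (F(s) = (s**2 + (2*s)*s) + s = (s**2 + 2*s**2) + s = 3*s**2 + s = s + 3*s**2)
a(170, w(-5)) - F(148) = (66 + 50*170/1) - 148*(1 + 3*148) = (66 + 50*170*1) - 148*(1 + 444) = (66 + 8500) - 148*445 = 8566 - 1*65860 = 8566 - 65860 = -57294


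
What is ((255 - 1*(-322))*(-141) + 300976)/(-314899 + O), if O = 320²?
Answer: -219619/212499 ≈ -1.0335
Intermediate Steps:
O = 102400
((255 - 1*(-322))*(-141) + 300976)/(-314899 + O) = ((255 - 1*(-322))*(-141) + 300976)/(-314899 + 102400) = ((255 + 322)*(-141) + 300976)/(-212499) = (577*(-141) + 300976)*(-1/212499) = (-81357 + 300976)*(-1/212499) = 219619*(-1/212499) = -219619/212499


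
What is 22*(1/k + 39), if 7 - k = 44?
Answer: 31724/37 ≈ 857.41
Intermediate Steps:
k = -37 (k = 7 - 1*44 = 7 - 44 = -37)
22*(1/k + 39) = 22*(1/(-37) + 39) = 22*(-1/37 + 39) = 22*(1442/37) = 31724/37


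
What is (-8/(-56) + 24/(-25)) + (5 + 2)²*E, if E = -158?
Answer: -1354993/175 ≈ -7742.8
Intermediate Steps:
(-8/(-56) + 24/(-25)) + (5 + 2)²*E = (-8/(-56) + 24/(-25)) + (5 + 2)²*(-158) = (-8*(-1/56) + 24*(-1/25)) + 7²*(-158) = (⅐ - 24/25) + 49*(-158) = -143/175 - 7742 = -1354993/175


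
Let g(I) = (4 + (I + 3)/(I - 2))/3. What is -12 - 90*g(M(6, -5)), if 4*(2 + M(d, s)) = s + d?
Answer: -122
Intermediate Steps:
M(d, s) = -2 + d/4 + s/4 (M(d, s) = -2 + (s + d)/4 = -2 + (d + s)/4 = -2 + (d/4 + s/4) = -2 + d/4 + s/4)
g(I) = 4/3 + (3 + I)/(3*(-2 + I)) (g(I) = (4 + (3 + I)/(-2 + I))*(⅓) = 4/3 + (3 + I)/(3*(-2 + I)))
-12 - 90*g(M(6, -5)) = -12 - 150*(-1 + (-2 + (¼)*6 + (¼)*(-5)))/(-2 + (-2 + (¼)*6 + (¼)*(-5))) = -12 - 150*(-1 + (-2 + 3/2 - 5/4))/(-2 + (-2 + 3/2 - 5/4)) = -12 - 150*(-1 - 7/4)/(-2 - 7/4) = -12 - 150*(-11)/((-15/4)*4) = -12 - 150*(-4)*(-11)/(15*4) = -12 - 90*11/9 = -12 - 110 = -122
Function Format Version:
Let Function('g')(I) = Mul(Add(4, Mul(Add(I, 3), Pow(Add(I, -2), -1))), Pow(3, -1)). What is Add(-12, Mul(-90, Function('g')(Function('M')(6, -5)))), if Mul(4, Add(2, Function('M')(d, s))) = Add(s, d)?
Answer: -122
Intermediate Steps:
Function('M')(d, s) = Add(-2, Mul(Rational(1, 4), d), Mul(Rational(1, 4), s)) (Function('M')(d, s) = Add(-2, Mul(Rational(1, 4), Add(s, d))) = Add(-2, Mul(Rational(1, 4), Add(d, s))) = Add(-2, Add(Mul(Rational(1, 4), d), Mul(Rational(1, 4), s))) = Add(-2, Mul(Rational(1, 4), d), Mul(Rational(1, 4), s)))
Function('g')(I) = Add(Rational(4, 3), Mul(Rational(1, 3), Pow(Add(-2, I), -1), Add(3, I))) (Function('g')(I) = Mul(Add(4, Mul(Add(3, I), Pow(Add(-2, I), -1))), Rational(1, 3)) = Mul(Add(4, Mul(Pow(Add(-2, I), -1), Add(3, I))), Rational(1, 3)) = Add(Rational(4, 3), Mul(Rational(1, 3), Pow(Add(-2, I), -1), Add(3, I))))
Add(-12, Mul(-90, Function('g')(Function('M')(6, -5)))) = Add(-12, Mul(-90, Mul(Rational(5, 3), Pow(Add(-2, Add(-2, Mul(Rational(1, 4), 6), Mul(Rational(1, 4), -5))), -1), Add(-1, Add(-2, Mul(Rational(1, 4), 6), Mul(Rational(1, 4), -5)))))) = Add(-12, Mul(-90, Mul(Rational(5, 3), Pow(Add(-2, Add(-2, Rational(3, 2), Rational(-5, 4))), -1), Add(-1, Add(-2, Rational(3, 2), Rational(-5, 4)))))) = Add(-12, Mul(-90, Mul(Rational(5, 3), Pow(Add(-2, Rational(-7, 4)), -1), Add(-1, Rational(-7, 4))))) = Add(-12, Mul(-90, Mul(Rational(5, 3), Pow(Rational(-15, 4), -1), Rational(-11, 4)))) = Add(-12, Mul(-90, Mul(Rational(5, 3), Rational(-4, 15), Rational(-11, 4)))) = Add(-12, Mul(-90, Rational(11, 9))) = Add(-12, -110) = -122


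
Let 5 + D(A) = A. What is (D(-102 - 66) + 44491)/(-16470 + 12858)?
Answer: -22159/1806 ≈ -12.270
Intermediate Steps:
D(A) = -5 + A
(D(-102 - 66) + 44491)/(-16470 + 12858) = ((-5 + (-102 - 66)) + 44491)/(-16470 + 12858) = ((-5 - 168) + 44491)/(-3612) = (-173 + 44491)*(-1/3612) = 44318*(-1/3612) = -22159/1806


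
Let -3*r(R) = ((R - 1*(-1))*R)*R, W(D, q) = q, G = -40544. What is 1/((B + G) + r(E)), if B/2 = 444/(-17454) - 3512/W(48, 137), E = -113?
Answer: 1195599/521417477092 ≈ 2.2930e-6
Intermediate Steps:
B = -20453092/398533 (B = 2*(444/(-17454) - 3512/137) = 2*(444*(-1/17454) - 3512*1/137) = 2*(-74/2909 - 3512/137) = 2*(-10226546/398533) = -20453092/398533 ≈ -51.321)
r(R) = -R²*(1 + R)/3 (r(R) = -(R - 1*(-1))*R*R/3 = -(R + 1)*R*R/3 = -(1 + R)*R*R/3 = -R*(1 + R)*R/3 = -R²*(1 + R)/3)
1/((B + G) + r(E)) = 1/((-20453092/398533 - 40544) + (⅓)*(-113)²*(-1 - 1*(-113))) = 1/(-16178575044/398533 + (⅓)*12769*(-1 + 113)) = 1/(-16178575044/398533 + (⅓)*12769*112) = 1/(-16178575044/398533 + 1430128/3) = 1/(521417477092/1195599) = 1195599/521417477092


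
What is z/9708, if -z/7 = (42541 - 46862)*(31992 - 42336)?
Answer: -26072914/809 ≈ -32229.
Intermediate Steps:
z = -312874968 (z = -7*(42541 - 46862)*(31992 - 42336) = -(-30247)*(-10344) = -7*44696424 = -312874968)
z/9708 = -312874968/9708 = -312874968*1/9708 = -26072914/809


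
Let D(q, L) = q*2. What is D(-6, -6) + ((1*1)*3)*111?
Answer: 321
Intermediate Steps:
D(q, L) = 2*q
D(-6, -6) + ((1*1)*3)*111 = 2*(-6) + ((1*1)*3)*111 = -12 + (1*3)*111 = -12 + 3*111 = -12 + 333 = 321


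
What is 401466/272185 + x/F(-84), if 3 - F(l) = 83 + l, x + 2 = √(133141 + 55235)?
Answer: 530747/544370 + √47094/2 ≈ 109.48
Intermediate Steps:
x = -2 + 2*√47094 (x = -2 + √(133141 + 55235) = -2 + √188376 = -2 + 2*√47094 ≈ 432.02)
F(l) = -80 - l (F(l) = 3 - (83 + l) = 3 + (-83 - l) = -80 - l)
401466/272185 + x/F(-84) = 401466/272185 + (-2 + 2*√47094)/(-80 - 1*(-84)) = 401466*(1/272185) + (-2 + 2*√47094)/(-80 + 84) = 401466/272185 + (-2 + 2*√47094)/4 = 401466/272185 + (-2 + 2*√47094)*(¼) = 401466/272185 + (-½ + √47094/2) = 530747/544370 + √47094/2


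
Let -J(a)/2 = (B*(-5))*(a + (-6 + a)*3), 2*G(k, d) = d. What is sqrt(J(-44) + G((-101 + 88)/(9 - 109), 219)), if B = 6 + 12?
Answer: I*sqrt(139242)/2 ≈ 186.58*I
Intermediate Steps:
B = 18
G(k, d) = d/2
J(a) = -3240 + 720*a (J(a) = -2*18*(-5)*(a + (-6 + a)*3) = -(-180)*(a + (-18 + 3*a)) = -(-180)*(-18 + 4*a) = -2*(1620 - 360*a) = -3240 + 720*a)
sqrt(J(-44) + G((-101 + 88)/(9 - 109), 219)) = sqrt((-3240 + 720*(-44)) + (1/2)*219) = sqrt((-3240 - 31680) + 219/2) = sqrt(-34920 + 219/2) = sqrt(-69621/2) = I*sqrt(139242)/2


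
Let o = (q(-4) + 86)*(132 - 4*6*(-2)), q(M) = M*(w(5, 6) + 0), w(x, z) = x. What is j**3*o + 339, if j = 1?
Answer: 12219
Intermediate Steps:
q(M) = 5*M (q(M) = M*(5 + 0) = M*5 = 5*M)
o = 11880 (o = (5*(-4) + 86)*(132 - 4*6*(-2)) = (-20 + 86)*(132 - 24*(-2)) = 66*(132 + 48) = 66*180 = 11880)
j**3*o + 339 = 1**3*11880 + 339 = 1*11880 + 339 = 11880 + 339 = 12219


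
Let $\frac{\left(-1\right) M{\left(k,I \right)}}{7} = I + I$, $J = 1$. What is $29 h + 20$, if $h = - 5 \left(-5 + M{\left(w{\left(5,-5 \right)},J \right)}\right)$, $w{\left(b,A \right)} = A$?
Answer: $2775$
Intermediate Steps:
$M{\left(k,I \right)} = - 14 I$ ($M{\left(k,I \right)} = - 7 \left(I + I\right) = - 7 \cdot 2 I = - 14 I$)
$h = 95$ ($h = - 5 \left(-5 - 14\right) = \left(-5\right) \left(-19\right) = 95$)
$29 h + 20 = 29 \cdot 95 + 20 = 2755 + 20 = 2775$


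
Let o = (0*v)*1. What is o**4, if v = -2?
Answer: 0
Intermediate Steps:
o = 0 (o = (0*(-2))*1 = 0*1 = 0)
o**4 = 0**4 = 0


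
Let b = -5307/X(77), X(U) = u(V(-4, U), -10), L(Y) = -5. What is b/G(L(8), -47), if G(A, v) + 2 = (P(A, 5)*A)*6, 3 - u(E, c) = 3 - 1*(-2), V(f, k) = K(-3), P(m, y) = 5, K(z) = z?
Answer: -5307/304 ≈ -17.457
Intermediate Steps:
V(f, k) = -3
u(E, c) = -2 (u(E, c) = 3 - (3 - 1*(-2)) = 3 - (3 + 2) = 3 - 1*5 = 3 - 5 = -2)
G(A, v) = -2 + 30*A (G(A, v) = -2 + (5*A)*6 = -2 + 30*A)
X(U) = -2
b = 5307/2 (b = -5307/(-2) = -5307*(-½) = 5307/2 ≈ 2653.5)
b/G(L(8), -47) = 5307/(2*(-2 + 30*(-5))) = 5307/(2*(-2 - 150)) = (5307/2)/(-152) = (5307/2)*(-1/152) = -5307/304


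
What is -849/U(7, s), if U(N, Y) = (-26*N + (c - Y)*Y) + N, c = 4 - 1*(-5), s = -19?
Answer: 849/707 ≈ 1.2008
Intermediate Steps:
c = 9 (c = 4 + 5 = 9)
U(N, Y) = -25*N + Y*(9 - Y) (U(N, Y) = (-26*N + (9 - Y)*Y) + N = (-26*N + Y*(9 - Y)) + N = -25*N + Y*(9 - Y))
-849/U(7, s) = -849/(-1*(-19)**2 - 25*7 + 9*(-19)) = -849/(-1*361 - 175 - 171) = -849/(-361 - 175 - 171) = -849/(-707) = -849*(-1/707) = 849/707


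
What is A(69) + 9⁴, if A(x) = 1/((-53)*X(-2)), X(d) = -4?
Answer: 1390933/212 ≈ 6561.0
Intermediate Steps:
A(x) = 1/212 (A(x) = 1/(-53*(-4)) = -1/53*(-¼) = 1/212)
A(69) + 9⁴ = 1/212 + 9⁴ = 1/212 + 6561 = 1390933/212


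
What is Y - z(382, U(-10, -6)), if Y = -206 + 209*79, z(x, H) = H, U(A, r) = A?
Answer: 16315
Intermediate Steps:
Y = 16305 (Y = -206 + 16511 = 16305)
Y - z(382, U(-10, -6)) = 16305 - 1*(-10) = 16305 + 10 = 16315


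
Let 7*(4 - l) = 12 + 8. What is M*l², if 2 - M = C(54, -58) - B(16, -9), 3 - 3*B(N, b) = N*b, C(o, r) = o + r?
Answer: 3520/49 ≈ 71.837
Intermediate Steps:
l = 8/7 (l = 4 - (12 + 8)/7 = 4 - ⅐*20 = 4 - 20/7 = 8/7 ≈ 1.1429)
B(N, b) = 1 - N*b/3
M = 55 (M = 2 - ((54 - 58) - (1 - ⅓*16*(-9))) = 2 - (-4 - (1 + 48)) = 2 - (-4 - 1*49) = 2 - (-4 - 49) = 2 - 1*(-53) = 2 + 53 = 55)
M*l² = 55*(8/7)² = 55*(64/49) = 3520/49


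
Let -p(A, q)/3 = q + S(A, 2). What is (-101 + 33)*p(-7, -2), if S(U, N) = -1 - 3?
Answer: -1224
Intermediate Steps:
S(U, N) = -4
p(A, q) = 12 - 3*q (p(A, q) = -3*(q - 4) = -3*(-4 + q) = 12 - 3*q)
(-101 + 33)*p(-7, -2) = (-101 + 33)*(12 - 3*(-2)) = -68*(12 + 6) = -68*18 = -1224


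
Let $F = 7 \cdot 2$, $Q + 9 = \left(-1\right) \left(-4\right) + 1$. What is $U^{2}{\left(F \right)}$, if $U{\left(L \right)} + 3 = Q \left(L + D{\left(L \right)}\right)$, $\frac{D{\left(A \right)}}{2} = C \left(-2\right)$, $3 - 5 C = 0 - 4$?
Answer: $\frac{33489}{25} \approx 1339.6$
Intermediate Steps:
$C = \frac{7}{5}$ ($C = \frac{3}{5} - \frac{0 - 4}{5} = \frac{3}{5} - - \frac{4}{5} = \frac{3}{5} + \frac{4}{5} = \frac{7}{5} \approx 1.4$)
$D{\left(A \right)} = - \frac{28}{5}$ ($D{\left(A \right)} = 2 \cdot \frac{7}{5} \left(-2\right) = 2 \left(- \frac{14}{5}\right) = - \frac{28}{5}$)
$Q = -4$ ($Q = -9 + \left(\left(-1\right) \left(-4\right) + 1\right) = -9 + \left(4 + 1\right) = -9 + 5 = -4$)
$F = 14$
$U{\left(L \right)} = \frac{97}{5} - 4 L$ ($U{\left(L \right)} = -3 - 4 \left(L - \frac{28}{5}\right) = -3 - 4 \left(- \frac{28}{5} + L\right) = -3 - \left(- \frac{112}{5} + 4 L\right) = \frac{97}{5} - 4 L$)
$U^{2}{\left(F \right)} = \left(\frac{97}{5} - 56\right)^{2} = \left(- \frac{183}{5}\right)^{2} = \frac{33489}{25}$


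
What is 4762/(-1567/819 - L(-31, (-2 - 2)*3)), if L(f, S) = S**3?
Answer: 3900078/1413665 ≈ 2.7588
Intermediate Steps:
4762/(-1567/819 - L(-31, (-2 - 2)*3)) = 4762/(-1567/819 - ((-2 - 2)*3)**3) = 4762/(-1567*1/819 - (-4*3)**3) = 4762/(-1567/819 - 1*(-12)**3) = 4762/(-1567/819 - 1*(-1728)) = 4762/(-1567/819 + 1728) = 4762/(1413665/819) = 4762*(819/1413665) = 3900078/1413665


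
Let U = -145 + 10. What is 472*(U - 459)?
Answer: -280368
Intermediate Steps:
U = -135
472*(U - 459) = 472*(-135 - 459) = 472*(-594) = -280368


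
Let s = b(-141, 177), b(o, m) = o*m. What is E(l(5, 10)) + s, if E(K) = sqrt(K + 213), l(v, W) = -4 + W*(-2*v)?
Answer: -24957 + sqrt(109) ≈ -24947.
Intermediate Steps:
l(v, W) = -4 - 2*W*v
b(o, m) = m*o
s = -24957 (s = 177*(-141) = -24957)
E(K) = sqrt(213 + K)
E(l(5, 10)) + s = sqrt(213 + (-4 - 2*10*5)) - 24957 = sqrt(213 + (-4 - 100)) - 24957 = sqrt(213 - 104) - 24957 = sqrt(109) - 24957 = -24957 + sqrt(109)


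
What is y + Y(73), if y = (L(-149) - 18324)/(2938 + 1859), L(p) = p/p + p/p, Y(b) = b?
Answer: 331859/4797 ≈ 69.181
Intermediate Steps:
L(p) = 2 (L(p) = 1 + 1 = 2)
y = -18322/4797 (y = (2 - 18324)/(2938 + 1859) = -18322/4797 ≈ -3.8195)
y + Y(73) = -18322/4797 + 73 = 331859/4797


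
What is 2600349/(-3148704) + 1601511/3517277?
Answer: -1367821212643/3691621386336 ≈ -0.37052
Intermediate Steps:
2600349/(-3148704) + 1601511/3517277 = 2600349*(-1/3148704) + 1601511*(1/3517277) = -866783/1049568 + 1601511/3517277 = -1367821212643/3691621386336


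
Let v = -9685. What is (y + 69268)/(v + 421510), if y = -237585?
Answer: -9901/24225 ≈ -0.40871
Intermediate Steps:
(y + 69268)/(v + 421510) = (-237585 + 69268)/(-9685 + 421510) = -168317/411825 = -168317*1/411825 = -9901/24225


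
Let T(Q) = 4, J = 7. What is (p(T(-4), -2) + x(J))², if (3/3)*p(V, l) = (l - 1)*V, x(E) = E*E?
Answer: 1369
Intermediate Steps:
x(E) = E²
p(V, l) = V*(-1 + l) (p(V, l) = (l - 1)*V = (-1 + l)*V = V*(-1 + l))
(p(T(-4), -2) + x(J))² = (4*(-1 - 2) + 7²)² = (4*(-3) + 49)² = (-12 + 49)² = 37² = 1369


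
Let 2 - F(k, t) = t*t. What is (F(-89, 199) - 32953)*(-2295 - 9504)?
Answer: 856041048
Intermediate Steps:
F(k, t) = 2 - t**2 (F(k, t) = 2 - t*t = 2 - t**2)
(F(-89, 199) - 32953)*(-2295 - 9504) = ((2 - 1*199**2) - 32953)*(-2295 - 9504) = ((2 - 1*39601) - 32953)*(-11799) = ((2 - 39601) - 32953)*(-11799) = (-39599 - 32953)*(-11799) = -72552*(-11799) = 856041048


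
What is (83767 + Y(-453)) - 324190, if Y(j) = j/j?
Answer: -240422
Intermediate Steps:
Y(j) = 1
(83767 + Y(-453)) - 324190 = (83767 + 1) - 324190 = 83768 - 324190 = -240422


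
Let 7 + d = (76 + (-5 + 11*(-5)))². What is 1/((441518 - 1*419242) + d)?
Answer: 1/22525 ≈ 4.4395e-5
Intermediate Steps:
d = 249 (d = -7 + (76 + (-5 + 11*(-5)))² = -7 + (76 + (-5 - 55))² = -7 + (76 - 60)² = -7 + 16² = -7 + 256 = 249)
1/((441518 - 1*419242) + d) = 1/((441518 - 1*419242) + 249) = 1/((441518 - 419242) + 249) = 1/(22276 + 249) = 1/22525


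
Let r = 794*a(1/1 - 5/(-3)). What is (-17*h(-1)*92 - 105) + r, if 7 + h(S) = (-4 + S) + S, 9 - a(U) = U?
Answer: 75767/3 ≈ 25256.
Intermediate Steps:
a(U) = 9 - U
h(S) = -11 + 2*S (h(S) = -7 + ((-4 + S) + S) = -7 + (-4 + 2*S) = -11 + 2*S)
r = 15086/3 (r = 794*(9 - (1/1 - 5/(-3))) = 794*(9 - (1*1 - 5*(-⅓))) = 794*(9 - (1 + 5/3)) = 794*(9 - 1*8/3) = 794*(9 - 8/3) = 794*(19/3) = 15086/3 ≈ 5028.7)
(-17*h(-1)*92 - 105) + r = (-17*(-11 + 2*(-1))*92 - 105) + 15086/3 = (-17*(-11 - 2)*92 - 105) + 15086/3 = (-17*(-13)*92 - 105) + 15086/3 = (221*92 - 105) + 15086/3 = (20332 - 105) + 15086/3 = 20227 + 15086/3 = 75767/3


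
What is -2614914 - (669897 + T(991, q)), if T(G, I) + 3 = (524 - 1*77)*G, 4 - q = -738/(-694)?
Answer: -3727785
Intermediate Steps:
q = 1019/347 (q = 4 - (-738)/(-694) = 4 - (-738)*(-1)/694 = 4 - 1*369/347 = 4 - 369/347 = 1019/347 ≈ 2.9366)
T(G, I) = -3 + 447*G (T(G, I) = -3 + (524 - 1*77)*G = -3 + (524 - 77)*G = -3 + 447*G)
-2614914 - (669897 + T(991, q)) = -2614914 - (669897 + (-3 + 447*991)) = -2614914 - (669897 + (-3 + 442977)) = -2614914 - (669897 + 442974) = -2614914 - 1*1112871 = -2614914 - 1112871 = -3727785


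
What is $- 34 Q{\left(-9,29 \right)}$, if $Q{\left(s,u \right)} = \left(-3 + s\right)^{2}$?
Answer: $-4896$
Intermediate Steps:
$- 34 Q{\left(-9,29 \right)} = - 34 \left(-3 - 9\right)^{2} = - 34 \left(-12\right)^{2} = \left(-34\right) 144 = -4896$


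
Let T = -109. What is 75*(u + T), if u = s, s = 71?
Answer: -2850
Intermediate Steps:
u = 71
75*(u + T) = 75*(71 - 109) = 75*(-38) = -2850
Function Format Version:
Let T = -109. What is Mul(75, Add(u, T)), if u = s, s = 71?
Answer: -2850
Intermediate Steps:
u = 71
Mul(75, Add(u, T)) = Mul(75, Add(71, -109)) = Mul(75, -38) = -2850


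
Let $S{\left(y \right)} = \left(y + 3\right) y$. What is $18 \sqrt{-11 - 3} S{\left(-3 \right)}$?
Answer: $0$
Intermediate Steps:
$S{\left(y \right)} = y \left(3 + y\right)$ ($S{\left(y \right)} = \left(3 + y\right) y = y \left(3 + y\right)$)
$18 \sqrt{-11 - 3} S{\left(-3 \right)} = 18 \sqrt{-11 - 3} \left(- 3 \left(3 - 3\right)\right) = 18 \sqrt{-14} \left(\left(-3\right) 0\right) = 18 i \sqrt{14} \cdot 0 = 0$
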